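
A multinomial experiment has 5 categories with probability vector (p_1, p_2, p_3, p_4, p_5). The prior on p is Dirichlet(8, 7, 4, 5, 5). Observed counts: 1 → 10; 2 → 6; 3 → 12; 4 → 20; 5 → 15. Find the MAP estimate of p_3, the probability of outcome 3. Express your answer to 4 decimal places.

MAP estimate: 0.1724

The posterior is Dirichlet(αᵢ + nᵢ) = Dirichlet(18, 13, 16, 25, 20).
For a Dirichlet(a₁,…,a_K) with all aᵢ > 1, the mode has j-th component (aⱼ − 1)/(Σaᵢ − K).
Here Σaᵢ = 92 and K = 5, so p_3 = (16 − 1)/(92 − 5) = 15/87 ≈ 0.1724.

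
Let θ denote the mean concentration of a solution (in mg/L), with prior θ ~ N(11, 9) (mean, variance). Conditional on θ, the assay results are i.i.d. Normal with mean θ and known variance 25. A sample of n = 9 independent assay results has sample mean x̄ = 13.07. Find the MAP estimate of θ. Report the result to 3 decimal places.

θ̂_MAP = 12.582

n = 9, x̄ = 13.07.
For a Normal prior and Normal likelihood with known variance, the posterior is Normal; its mode equals its mean, the precision-weighted average.
Prior precision 1/σ₀² = 1/9; data precision n/σ² = 9/25 = 0.36.
θ̂ = ((1/9)·11 + 0.36·13.07) / (1/9 + 0.36) = (133367/22500)/(106/225) = 133367/10600 ≈ 12.582.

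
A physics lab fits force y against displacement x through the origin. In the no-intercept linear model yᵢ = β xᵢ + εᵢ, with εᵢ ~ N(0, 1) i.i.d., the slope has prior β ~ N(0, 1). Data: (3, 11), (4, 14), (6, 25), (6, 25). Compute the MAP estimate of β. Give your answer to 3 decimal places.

β̂_MAP = 3.969

log p(β | y) = −Σ(yᵢ − βxᵢ)²/(2·1) − β²/(2·1) + const.
Setting the derivative to zero: Σxᵢ(yᵢ − βxᵢ)/1 − β/1 = 0, so β = Σxᵢyᵢ / (Σxᵢ² + σ²/τ²).
Σxᵢyᵢ = 3·11 + 4·14 + 6·25 + 6·25 = 389; Σxᵢ² = 97; σ²/τ² = 1.
β̂_MAP = 389 / (97 + 1) = 389/98 ≈ 3.969.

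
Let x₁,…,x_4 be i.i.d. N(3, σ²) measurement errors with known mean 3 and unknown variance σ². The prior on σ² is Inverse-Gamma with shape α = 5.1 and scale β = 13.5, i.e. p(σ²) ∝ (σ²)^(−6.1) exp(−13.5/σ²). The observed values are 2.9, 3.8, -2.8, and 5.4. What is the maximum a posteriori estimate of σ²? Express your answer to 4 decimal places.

Sum of squared deviations about the known mean: SS = (2.9−3)² + (3.8−3)² + (-2.8−3)² + (5.4−3)² = 40.05.
The Normal likelihood contributes (σ²)^(−n/2) exp(−SS/(2σ²)), so the posterior is Inverse-Gamma(α + n/2, β + SS/2) = Inverse-Gamma(7.1, 33.525).
The mode of Inverse-Gamma(a, b) is b/(a+1) = 33.525/8.1 ≈ 4.1389.

σ̂²_MAP = 4.1389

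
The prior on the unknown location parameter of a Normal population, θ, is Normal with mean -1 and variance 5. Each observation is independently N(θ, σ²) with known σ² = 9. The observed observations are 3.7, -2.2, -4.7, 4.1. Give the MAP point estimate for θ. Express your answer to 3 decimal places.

θ̂_MAP = -0.155

n = 4; x̄ = (3.7 + (-2.2) + (-4.7) + 4.1)/4 = 0.9/4 = 0.225.
For a Normal prior and Normal likelihood with known variance, the posterior is Normal; its mode equals its mean, the precision-weighted average.
Prior precision 1/σ₀² = 1/5 = 0.2; data precision n/σ² = 4/9.
θ̂ = (0.2·(-1) + (4/9)·0.225) / (0.2 + 4/9) = (-0.1)/(29/45) = -9/58 ≈ -0.155.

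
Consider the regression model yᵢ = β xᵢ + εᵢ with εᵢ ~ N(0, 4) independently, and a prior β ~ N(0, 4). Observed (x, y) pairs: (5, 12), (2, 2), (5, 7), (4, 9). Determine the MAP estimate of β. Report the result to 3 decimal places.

log p(β | y) = −Σ(yᵢ − βxᵢ)²/(2·4) − β²/(2·4) + const.
Setting the derivative to zero: Σxᵢ(yᵢ − βxᵢ)/4 − β/4 = 0, so β = Σxᵢyᵢ / (Σxᵢ² + σ²/τ²).
Σxᵢyᵢ = 5·12 + 2·2 + 5·7 + 4·9 = 135; Σxᵢ² = 70; σ²/τ² = 1.
β̂_MAP = 135 / (70 + 1) = 135/71 ≈ 1.901.

β̂_MAP = 1.901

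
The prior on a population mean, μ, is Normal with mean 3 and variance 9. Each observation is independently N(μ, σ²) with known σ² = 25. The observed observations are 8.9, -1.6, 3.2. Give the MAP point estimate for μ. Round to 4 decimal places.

n = 3; x̄ = (8.9 + (-1.6) + 3.2)/3 = 10.5/3 = 3.5.
For a Normal prior and Normal likelihood with known variance, the posterior is Normal; its mode equals its mean, the precision-weighted average.
Prior precision 1/σ₀² = 1/9; data precision n/σ² = 3/25 = 0.12.
μ̂ = ((1/9)·3 + 0.12·3.5) / (1/9 + 0.12) = (113/150)/(52/225) = 339/104 ≈ 3.2596.

μ̂_MAP = 3.2596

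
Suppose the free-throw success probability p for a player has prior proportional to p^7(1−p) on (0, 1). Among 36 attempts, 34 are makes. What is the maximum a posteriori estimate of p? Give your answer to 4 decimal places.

The prior density ∝ p^7(1−p)^1 is the kernel of Beta(8, 2).
Data: 34 successes in 36 trials. The binomial likelihood contributes p^34(1−p)^2, so the posterior is Beta(8+34, 2+2) = Beta(42, 4).
For Beta(a, b) with a, b > 1 the mode is (a−1)/(a+b−2) = 41/44 ≈ 0.9318.

p̂_MAP = 0.9318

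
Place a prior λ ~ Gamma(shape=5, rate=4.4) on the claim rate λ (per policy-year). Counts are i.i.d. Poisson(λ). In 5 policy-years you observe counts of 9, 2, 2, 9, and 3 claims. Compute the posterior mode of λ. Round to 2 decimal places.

Σxᵢ = 9+2+2+9+3 = 25, with n = 5.
Posterior ∝ λ^4e^(−4.4λ) · λ^25e^(−5λ) = λ^29e^(−9.4λ), i.e. Gamma(shape=30, rate=9.4).
The mode of a Gamma(a, b) with a ≥ 1 (shape–rate) is (a−1)/b = 29/9.4 ≈ 3.09.

λ̂_MAP = 3.09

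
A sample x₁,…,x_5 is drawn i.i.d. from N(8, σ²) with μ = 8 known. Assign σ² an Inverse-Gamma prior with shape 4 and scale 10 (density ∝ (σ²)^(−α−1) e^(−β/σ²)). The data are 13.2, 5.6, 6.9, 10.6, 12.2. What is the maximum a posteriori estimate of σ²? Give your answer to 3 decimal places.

σ̂²_MAP = 5.227

Sum of squared deviations about the known mean: SS = (13.2−8)² + (5.6−8)² + (6.9−8)² + (10.6−8)² + (12.2−8)² = 58.41.
The Normal likelihood contributes (σ²)^(−n/2) exp(−SS/(2σ²)), so the posterior is Inverse-Gamma(α + n/2, β + SS/2) = Inverse-Gamma(6.5, 39.205).
The mode of Inverse-Gamma(a, b) is b/(a+1) = 39.205/7.5 ≈ 5.227.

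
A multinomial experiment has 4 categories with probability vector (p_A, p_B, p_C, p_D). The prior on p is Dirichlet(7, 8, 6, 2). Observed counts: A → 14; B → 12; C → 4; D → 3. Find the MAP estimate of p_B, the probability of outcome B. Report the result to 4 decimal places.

MAP estimate of p_B = 0.3654

The posterior is Dirichlet(αᵢ + nᵢ) = Dirichlet(21, 20, 10, 5).
For a Dirichlet(a₁,…,a_K) with all aᵢ > 1, the mode has j-th component (aⱼ − 1)/(Σaᵢ − K).
Here Σaᵢ = 56 and K = 4, so p_B = (20 − 1)/(56 − 4) = 19/52 ≈ 0.3654.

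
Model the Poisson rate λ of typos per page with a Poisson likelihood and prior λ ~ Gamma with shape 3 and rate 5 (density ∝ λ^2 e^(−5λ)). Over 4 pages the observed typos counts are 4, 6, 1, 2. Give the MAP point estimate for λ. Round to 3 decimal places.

Σxᵢ = 4+6+1+2 = 13, with n = 4.
Posterior ∝ λ^2e^(−5λ) · λ^13e^(−4λ) = λ^15e^(−9λ), i.e. Gamma(shape=16, rate=9).
The mode of a Gamma(a, b) with a ≥ 1 (shape–rate) is (a−1)/b = 15/9 ≈ 1.667.

λ̂_MAP = 1.667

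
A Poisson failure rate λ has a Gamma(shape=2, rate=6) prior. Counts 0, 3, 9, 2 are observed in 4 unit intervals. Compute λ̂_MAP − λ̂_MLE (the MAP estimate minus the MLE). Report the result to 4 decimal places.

MAP − MLE = -2.0000

Σxᵢ = 14. Posterior is Gamma(16, 10); MAP = (16−1)/10 = 15/10 ≈ 1.50000.
MLE = x̄ = 14/4 ≈ 3.50000.
Difference = 15/10 − 14/4 = -2 ≈ -2.0000.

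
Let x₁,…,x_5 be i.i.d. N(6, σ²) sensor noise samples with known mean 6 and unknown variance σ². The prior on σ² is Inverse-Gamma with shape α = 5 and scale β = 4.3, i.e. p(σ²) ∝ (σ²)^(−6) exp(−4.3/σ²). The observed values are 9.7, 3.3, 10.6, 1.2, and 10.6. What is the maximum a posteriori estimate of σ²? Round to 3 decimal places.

σ̂²_MAP = 5.585

Sum of squared deviations about the known mean: SS = (9.7−6)² + (3.3−6)² + (10.6−6)² + (1.2−6)² + (10.6−6)² = 86.34.
The Normal likelihood contributes (σ²)^(−n/2) exp(−SS/(2σ²)), so the posterior is Inverse-Gamma(α + n/2, β + SS/2) = Inverse-Gamma(7.5, 47.47).
The mode of Inverse-Gamma(a, b) is b/(a+1) = 47.47/8.5 ≈ 5.585.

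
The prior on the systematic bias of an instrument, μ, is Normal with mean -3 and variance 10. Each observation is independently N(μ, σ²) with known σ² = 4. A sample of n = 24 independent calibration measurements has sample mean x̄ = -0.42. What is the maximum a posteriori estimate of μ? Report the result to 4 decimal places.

n = 24, x̄ = -0.42.
For a Normal prior and Normal likelihood with known variance, the posterior is Normal; its mode equals its mean, the precision-weighted average.
Prior precision 1/σ₀² = 1/10 = 0.1; data precision n/σ² = 24/4 = 6.
μ̂ = (0.1·(-3) + 6·(-0.42)) / (0.1 + 6) = (-2.82)/6.1 = -141/305 ≈ -0.4623.

μ̂_MAP = -0.4623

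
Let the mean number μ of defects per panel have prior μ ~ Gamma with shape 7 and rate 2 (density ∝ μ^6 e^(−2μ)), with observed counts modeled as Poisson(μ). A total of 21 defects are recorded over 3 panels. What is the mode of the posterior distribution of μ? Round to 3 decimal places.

μ̂_MAP = 5.400

Σxᵢ = 21, n = 3.
Posterior ∝ μ^6e^(−2μ) · μ^21e^(−3μ) = μ^27e^(−5μ), i.e. Gamma(shape=28, rate=5).
The mode of a Gamma(a, b) with a ≥ 1 (shape–rate) is (a−1)/b = 27/5 ≈ 5.400.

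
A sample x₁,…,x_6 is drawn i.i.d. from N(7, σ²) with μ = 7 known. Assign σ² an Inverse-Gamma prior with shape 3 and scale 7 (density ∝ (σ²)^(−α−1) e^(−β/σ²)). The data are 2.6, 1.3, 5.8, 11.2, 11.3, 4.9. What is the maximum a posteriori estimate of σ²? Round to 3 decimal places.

Sum of squared deviations about the known mean: SS = (2.6−7)² + (1.3−7)² + (5.8−7)² + (11.2−7)² + (11.3−7)² + (4.9−7)² = 93.83.
The Normal likelihood contributes (σ²)^(−n/2) exp(−SS/(2σ²)), so the posterior is Inverse-Gamma(α + n/2, β + SS/2) = Inverse-Gamma(6, 53.915).
The mode of Inverse-Gamma(a, b) is b/(a+1) = 53.915/7 ≈ 7.702.

σ̂²_MAP = 7.702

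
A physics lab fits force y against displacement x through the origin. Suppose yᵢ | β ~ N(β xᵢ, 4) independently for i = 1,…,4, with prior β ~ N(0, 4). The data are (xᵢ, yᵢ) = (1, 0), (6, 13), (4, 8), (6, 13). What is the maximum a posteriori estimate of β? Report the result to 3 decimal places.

log p(β | y) = −Σ(yᵢ − βxᵢ)²/(2·4) − β²/(2·4) + const.
Setting the derivative to zero: Σxᵢ(yᵢ − βxᵢ)/4 − β/4 = 0, so β = Σxᵢyᵢ / (Σxᵢ² + σ²/τ²).
Σxᵢyᵢ = 1·0 + 6·13 + 4·8 + 6·13 = 188; Σxᵢ² = 89; σ²/τ² = 1.
β̂_MAP = 188 / (89 + 1) = 188/90 ≈ 2.089.

β̂_MAP = 2.089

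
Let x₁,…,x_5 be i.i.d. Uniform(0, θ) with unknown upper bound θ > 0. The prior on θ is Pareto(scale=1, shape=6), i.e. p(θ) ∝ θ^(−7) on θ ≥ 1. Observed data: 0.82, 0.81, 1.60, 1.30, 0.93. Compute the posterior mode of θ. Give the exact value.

The Uniform(0, θ) likelihood is θ^(−n) for θ ≥ max(xᵢ), zero otherwise. Here max(xᵢ) = 1.60.
Posterior ∝ θ^(−7) · θ^(−5) = θ^(−12) on θ ≥ max(1, 1.60) = 1.60.
This density is strictly decreasing in θ, so the posterior mode lies at the lower boundary of the support.

θ̂_MAP = 1.60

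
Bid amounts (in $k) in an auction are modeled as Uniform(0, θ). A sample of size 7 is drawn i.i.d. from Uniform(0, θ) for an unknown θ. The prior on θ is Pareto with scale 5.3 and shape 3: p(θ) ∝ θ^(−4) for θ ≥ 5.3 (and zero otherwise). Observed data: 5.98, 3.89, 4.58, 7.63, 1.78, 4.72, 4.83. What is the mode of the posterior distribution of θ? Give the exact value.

θ̂_MAP = 7.63

The Uniform(0, θ) likelihood is θ^(−n) for θ ≥ max(xᵢ), zero otherwise. Here max(xᵢ) = 7.63.
Posterior ∝ θ^(−4) · θ^(−7) = θ^(−11) on θ ≥ max(5.3, 7.63) = 7.63.
This density is strictly decreasing in θ, so the posterior mode lies at the lower boundary of the support.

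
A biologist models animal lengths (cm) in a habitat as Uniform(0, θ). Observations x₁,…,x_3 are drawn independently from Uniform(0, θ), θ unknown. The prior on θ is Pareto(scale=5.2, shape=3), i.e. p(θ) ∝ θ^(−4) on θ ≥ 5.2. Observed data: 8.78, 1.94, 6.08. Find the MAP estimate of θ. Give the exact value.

θ̂_MAP = 8.78

The Uniform(0, θ) likelihood is θ^(−n) for θ ≥ max(xᵢ), zero otherwise. Here max(xᵢ) = 8.78.
Posterior ∝ θ^(−4) · θ^(−3) = θ^(−7) on θ ≥ max(5.2, 8.78) = 8.78.
This density is strictly decreasing in θ, so the posterior mode lies at the lower boundary of the support.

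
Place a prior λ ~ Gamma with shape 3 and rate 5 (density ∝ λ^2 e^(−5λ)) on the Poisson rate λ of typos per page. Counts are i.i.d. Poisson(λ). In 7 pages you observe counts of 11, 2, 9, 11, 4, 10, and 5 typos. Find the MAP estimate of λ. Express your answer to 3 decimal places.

Σxᵢ = 11+2+9+11+4+10+5 = 52, with n = 7.
Posterior ∝ λ^2e^(−5λ) · λ^52e^(−7λ) = λ^54e^(−12λ), i.e. Gamma(shape=55, rate=12).
The mode of a Gamma(a, b) with a ≥ 1 (shape–rate) is (a−1)/b = 54/12 ≈ 4.500.

λ̂_MAP = 4.500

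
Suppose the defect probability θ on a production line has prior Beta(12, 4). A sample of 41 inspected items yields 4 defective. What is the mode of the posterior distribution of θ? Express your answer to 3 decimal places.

Prior: Beta(12, 4).
Data: 4 successes in 41 trials. The binomial likelihood contributes θ^4(1−θ)^37, so the posterior is Beta(12+4, 4+37) = Beta(16, 41).
For Beta(a, b) with a, b > 1 the mode is (a−1)/(a+b−2) = 15/55 ≈ 0.273.

θ̂_MAP = 0.273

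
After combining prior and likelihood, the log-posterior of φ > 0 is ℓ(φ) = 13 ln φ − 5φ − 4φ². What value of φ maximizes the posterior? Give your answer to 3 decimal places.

ℓ'(φ) = 13/φ − 5 − 8φ. Setting this to zero and multiplying by φ: 8φ² + 5φ − 13 = 0.
φ = (−5 + √(5² + 4·8·13)) / (2·8) = (−5 + √441) / 16 = (−5 + 21)/16 = 1.
ℓ''(φ) = −13/φ² − 8 < 0, confirming a maximum.

φ̂_MAP = 1.000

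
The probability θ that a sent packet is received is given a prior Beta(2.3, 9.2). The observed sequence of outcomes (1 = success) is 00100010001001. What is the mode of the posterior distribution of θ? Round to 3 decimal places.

θ̂_MAP = 0.226

Prior: Beta(2.3, 9.2).
Data: 4 successes in 14 trials (from the sequence). The binomial likelihood contributes θ^4(1−θ)^10, so the posterior is Beta(2.3+4, 9.2+10) = Beta(6.3, 19.2).
For Beta(a, b) with a, b > 1 the mode is (a−1)/(a+b−2) = 5.3/23.5 ≈ 0.226.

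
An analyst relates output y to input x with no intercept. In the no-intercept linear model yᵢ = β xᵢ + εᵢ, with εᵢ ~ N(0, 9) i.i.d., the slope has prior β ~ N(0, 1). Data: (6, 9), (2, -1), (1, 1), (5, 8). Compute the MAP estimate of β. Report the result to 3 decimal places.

β̂_MAP = 1.240

log p(β | y) = −Σ(yᵢ − βxᵢ)²/(2·9) − β²/(2·1) + const.
Setting the derivative to zero: Σxᵢ(yᵢ − βxᵢ)/9 − β/1 = 0, so β = Σxᵢyᵢ / (Σxᵢ² + σ²/τ²).
Σxᵢyᵢ = 6·9 + 2·(-1) + 1·1 + 5·8 = 93; Σxᵢ² = 66; σ²/τ² = 9.
β̂_MAP = 93 / (66 + 9) = 93/75 ≈ 1.240.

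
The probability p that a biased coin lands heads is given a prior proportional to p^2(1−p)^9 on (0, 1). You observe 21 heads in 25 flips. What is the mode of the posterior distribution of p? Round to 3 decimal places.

p̂_MAP = 0.639

The prior density ∝ p^2(1−p)^9 is the kernel of Beta(3, 10).
Data: 21 successes in 25 trials. The binomial likelihood contributes p^21(1−p)^4, so the posterior is Beta(3+21, 10+4) = Beta(24, 14).
For Beta(a, b) with a, b > 1 the mode is (a−1)/(a+b−2) = 23/36 ≈ 0.639.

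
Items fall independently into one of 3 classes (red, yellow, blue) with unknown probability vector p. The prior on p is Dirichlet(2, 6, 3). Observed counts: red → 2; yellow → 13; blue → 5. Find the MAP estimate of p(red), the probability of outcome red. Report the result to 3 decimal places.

The posterior is Dirichlet(αᵢ + nᵢ) = Dirichlet(4, 19, 8).
For a Dirichlet(a₁,…,a_K) with all aᵢ > 1, the mode has j-th component (aⱼ − 1)/(Σaᵢ − K).
Here Σaᵢ = 31 and K = 3, so p(red) = (4 − 1)/(31 − 3) = 3/28 ≈ 0.107.

MAP estimate of p(red) = 0.107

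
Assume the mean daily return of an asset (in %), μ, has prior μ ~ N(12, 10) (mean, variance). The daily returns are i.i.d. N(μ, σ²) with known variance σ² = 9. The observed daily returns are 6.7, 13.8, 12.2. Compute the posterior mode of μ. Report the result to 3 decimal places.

n = 3; x̄ = (6.7 + 13.8 + 12.2)/3 = 32.7/3 = 10.9.
For a Normal prior and Normal likelihood with known variance, the posterior is Normal; its mode equals its mean, the precision-weighted average.
Prior precision 1/σ₀² = 1/10 = 0.1; data precision n/σ² = 3/9 = 1/3.
μ̂ = (0.1·12 + (1/3)·10.9) / (0.1 + 1/3) = (29/6)/(13/30) = 145/13 ≈ 11.154.

μ̂_MAP = 11.154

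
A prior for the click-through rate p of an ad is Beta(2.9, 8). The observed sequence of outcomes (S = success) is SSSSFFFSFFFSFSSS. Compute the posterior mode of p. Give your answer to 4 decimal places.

Prior: Beta(2.9, 8).
Data: 9 successes in 16 trials (from the sequence). The binomial likelihood contributes p^9(1−p)^7, so the posterior is Beta(2.9+9, 8+7) = Beta(11.9, 15).
For Beta(a, b) with a, b > 1 the mode is (a−1)/(a+b−2) = 10.9/24.9 ≈ 0.4378.

p̂_MAP = 0.4378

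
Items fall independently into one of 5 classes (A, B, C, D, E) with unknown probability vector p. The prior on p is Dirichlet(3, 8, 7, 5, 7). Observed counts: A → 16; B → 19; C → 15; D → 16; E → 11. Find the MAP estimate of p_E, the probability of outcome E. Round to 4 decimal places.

MAP estimate of p_E = 0.1667

The posterior is Dirichlet(αᵢ + nᵢ) = Dirichlet(19, 27, 22, 21, 18).
For a Dirichlet(a₁,…,a_K) with all aᵢ > 1, the mode has j-th component (aⱼ − 1)/(Σaᵢ − K).
Here Σaᵢ = 107 and K = 5, so p_E = (18 − 1)/(107 − 5) = 17/102 ≈ 0.1667.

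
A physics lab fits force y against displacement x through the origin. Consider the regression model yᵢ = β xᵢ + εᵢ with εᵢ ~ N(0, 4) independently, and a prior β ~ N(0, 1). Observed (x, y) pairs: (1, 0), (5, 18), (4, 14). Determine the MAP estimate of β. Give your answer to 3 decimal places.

β̂_MAP = 3.174

log p(β | y) = −Σ(yᵢ − βxᵢ)²/(2·4) − β²/(2·1) + const.
Setting the derivative to zero: Σxᵢ(yᵢ − βxᵢ)/4 − β/1 = 0, so β = Σxᵢyᵢ / (Σxᵢ² + σ²/τ²).
Σxᵢyᵢ = 1·0 + 5·18 + 4·14 = 146; Σxᵢ² = 42; σ²/τ² = 4.
β̂_MAP = 146 / (42 + 4) = 146/46 ≈ 3.174.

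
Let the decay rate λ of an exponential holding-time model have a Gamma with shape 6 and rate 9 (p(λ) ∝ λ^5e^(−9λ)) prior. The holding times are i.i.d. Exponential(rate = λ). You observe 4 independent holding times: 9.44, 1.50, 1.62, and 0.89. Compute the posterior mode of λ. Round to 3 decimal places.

λ̂_MAP = 0.401

The Exponential(rate=λ) likelihood is ∝ λ^n e^(−λΣtᵢ). Here n = 4 and Σtᵢ = 9.44 + 1.50 + 1.62 + 0.89 = 13.45.
Posterior ∝ λ^5e^(−9λ) · λ^4e^(−13.45λ) = λ^9e^(−22.45λ), i.e. Gamma(10, 22.45).
Mode = (a−1)/b = 9/22.45 ≈ 0.401.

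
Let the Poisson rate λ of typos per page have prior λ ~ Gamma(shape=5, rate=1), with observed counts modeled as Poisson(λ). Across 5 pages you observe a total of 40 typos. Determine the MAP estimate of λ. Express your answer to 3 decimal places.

Σxᵢ = 40, n = 5.
Posterior ∝ λ^4e^(−1λ) · λ^40e^(−5λ) = λ^44e^(−6λ), i.e. Gamma(shape=45, rate=6).
The mode of a Gamma(a, b) with a ≥ 1 (shape–rate) is (a−1)/b = 44/6 ≈ 7.333.

λ̂_MAP = 7.333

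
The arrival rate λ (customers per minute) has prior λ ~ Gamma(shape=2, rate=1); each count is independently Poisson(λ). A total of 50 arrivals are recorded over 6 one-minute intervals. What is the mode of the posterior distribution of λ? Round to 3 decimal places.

Σxᵢ = 50, n = 6.
Posterior ∝ λe^(−1λ) · λ^50e^(−6λ) = λ^51e^(−7λ), i.e. Gamma(shape=52, rate=7).
The mode of a Gamma(a, b) with a ≥ 1 (shape–rate) is (a−1)/b = 51/7 ≈ 7.286.

λ̂_MAP = 7.286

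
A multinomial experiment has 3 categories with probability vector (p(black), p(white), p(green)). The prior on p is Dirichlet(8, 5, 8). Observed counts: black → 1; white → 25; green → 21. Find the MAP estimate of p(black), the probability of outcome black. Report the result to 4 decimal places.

MAP estimate of p(black) = 0.1231

The posterior is Dirichlet(αᵢ + nᵢ) = Dirichlet(9, 30, 29).
For a Dirichlet(a₁,…,a_K) with all aᵢ > 1, the mode has j-th component (aⱼ − 1)/(Σaᵢ − K).
Here Σaᵢ = 68 and K = 3, so p(black) = (9 − 1)/(68 − 3) = 8/65 ≈ 0.1231.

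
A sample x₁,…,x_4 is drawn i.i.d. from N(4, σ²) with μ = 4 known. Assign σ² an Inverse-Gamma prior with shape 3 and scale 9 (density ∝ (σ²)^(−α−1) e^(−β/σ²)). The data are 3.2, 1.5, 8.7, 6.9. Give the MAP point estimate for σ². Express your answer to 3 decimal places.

σ̂²_MAP = 4.616

Sum of squared deviations about the known mean: SS = (3.2−4)² + (1.5−4)² + (8.7−4)² + (6.9−4)² = 37.39.
The Normal likelihood contributes (σ²)^(−n/2) exp(−SS/(2σ²)), so the posterior is Inverse-Gamma(α + n/2, β + SS/2) = Inverse-Gamma(5, 27.695).
The mode of Inverse-Gamma(a, b) is b/(a+1) = 27.695/6 ≈ 4.616.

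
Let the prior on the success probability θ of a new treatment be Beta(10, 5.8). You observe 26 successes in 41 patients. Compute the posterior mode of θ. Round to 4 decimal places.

θ̂_MAP = 0.6387

Prior: Beta(10, 5.8).
Data: 26 successes in 41 trials. The binomial likelihood contributes θ^26(1−θ)^15, so the posterior is Beta(10+26, 5.8+15) = Beta(36, 20.8).
For Beta(a, b) with a, b > 1 the mode is (a−1)/(a+b−2) = 35/54.8 ≈ 0.6387.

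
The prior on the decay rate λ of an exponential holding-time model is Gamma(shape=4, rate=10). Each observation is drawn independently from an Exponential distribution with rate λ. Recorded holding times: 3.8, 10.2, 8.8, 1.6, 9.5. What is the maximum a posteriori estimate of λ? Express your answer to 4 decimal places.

The Exponential(rate=λ) likelihood is ∝ λ^n e^(−λΣtᵢ). Here n = 5 and Σtᵢ = 3.8 + 10.2 + 8.8 + 1.6 + 9.5 = 33.9.
Posterior ∝ λ^3e^(−10λ) · λ^5e^(−33.9λ) = λ^8e^(−43.9λ), i.e. Gamma(9, 43.9).
Mode = (a−1)/b = 8/43.9 ≈ 0.1822.

λ̂_MAP = 0.1822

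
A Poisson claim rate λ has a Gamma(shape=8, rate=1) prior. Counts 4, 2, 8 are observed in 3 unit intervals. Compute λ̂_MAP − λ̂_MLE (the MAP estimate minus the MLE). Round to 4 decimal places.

Σxᵢ = 14. Posterior is Gamma(22, 4); MAP = (22−1)/4 = 21/4 ≈ 5.25000.
MLE = x̄ = 14/3 ≈ 4.66667.
Difference = 21/4 − 14/3 = 7/12 ≈ 0.5833.

MAP − MLE = 0.5833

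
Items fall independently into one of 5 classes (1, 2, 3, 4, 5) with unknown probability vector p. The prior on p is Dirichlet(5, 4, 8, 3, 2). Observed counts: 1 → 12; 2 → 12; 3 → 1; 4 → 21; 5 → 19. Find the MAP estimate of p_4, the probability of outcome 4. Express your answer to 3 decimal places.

MAP estimate: 0.280

The posterior is Dirichlet(αᵢ + nᵢ) = Dirichlet(17, 16, 9, 24, 21).
For a Dirichlet(a₁,…,a_K) with all aᵢ > 1, the mode has j-th component (aⱼ − 1)/(Σaᵢ − K).
Here Σaᵢ = 87 and K = 5, so p_4 = (24 − 1)/(87 − 5) = 23/82 ≈ 0.280.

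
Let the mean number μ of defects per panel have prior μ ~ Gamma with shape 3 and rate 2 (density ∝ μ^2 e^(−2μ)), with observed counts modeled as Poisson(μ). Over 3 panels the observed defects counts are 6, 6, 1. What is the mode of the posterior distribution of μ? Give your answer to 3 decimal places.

μ̂_MAP = 3.000

Σxᵢ = 6+6+1 = 13, with n = 3.
Posterior ∝ μ^2e^(−2μ) · μ^13e^(−3μ) = μ^15e^(−5μ), i.e. Gamma(shape=16, rate=5).
The mode of a Gamma(a, b) with a ≥ 1 (shape–rate) is (a−1)/b = 15/5 ≈ 3.000.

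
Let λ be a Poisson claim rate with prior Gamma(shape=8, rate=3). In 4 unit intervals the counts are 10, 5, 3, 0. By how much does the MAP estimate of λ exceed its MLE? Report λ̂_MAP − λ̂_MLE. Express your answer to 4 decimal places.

Σxᵢ = 18. Posterior is Gamma(26, 7); MAP = (26−1)/7 = 25/7 ≈ 3.57143.
MLE = x̄ = 18/4 ≈ 4.50000.
Difference = 25/7 − 18/4 = -13/14 ≈ -0.9286.

MAP − MLE = -0.9286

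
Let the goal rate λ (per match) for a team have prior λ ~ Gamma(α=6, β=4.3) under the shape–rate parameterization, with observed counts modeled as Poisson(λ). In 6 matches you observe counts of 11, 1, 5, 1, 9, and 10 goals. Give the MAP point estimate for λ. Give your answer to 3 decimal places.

Σxᵢ = 11+1+5+1+9+10 = 37, with n = 6.
Posterior ∝ λ^5e^(−4.3λ) · λ^37e^(−6λ) = λ^42e^(−10.3λ), i.e. Gamma(shape=43, rate=10.3).
The mode of a Gamma(a, b) with a ≥ 1 (shape–rate) is (a−1)/b = 42/10.3 ≈ 4.078.

λ̂_MAP = 4.078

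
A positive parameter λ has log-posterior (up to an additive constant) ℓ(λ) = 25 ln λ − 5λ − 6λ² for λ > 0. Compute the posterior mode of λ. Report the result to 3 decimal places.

ℓ'(λ) = 25/λ − 5 − 12λ. Setting this to zero and multiplying by λ: 12λ² + 5λ − 25 = 0.
λ = (−5 + √(5² + 4·12·25)) / (2·12) = (−5 + √1225) / 24 = (−5 + 35)/24 = 5/4.
ℓ''(λ) = −25/λ² − 12 < 0, confirming a maximum.

λ̂_MAP = 1.250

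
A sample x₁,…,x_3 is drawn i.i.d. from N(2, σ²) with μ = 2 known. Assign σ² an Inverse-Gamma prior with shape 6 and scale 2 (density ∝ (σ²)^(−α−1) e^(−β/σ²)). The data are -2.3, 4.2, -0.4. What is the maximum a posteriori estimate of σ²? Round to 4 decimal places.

σ̂²_MAP = 1.9465

Sum of squared deviations about the known mean: SS = (-2.3−2)² + (4.2−2)² + (-0.4−2)² = 29.09.
The Normal likelihood contributes (σ²)^(−n/2) exp(−SS/(2σ²)), so the posterior is Inverse-Gamma(α + n/2, β + SS/2) = Inverse-Gamma(7.5, 16.545).
The mode of Inverse-Gamma(a, b) is b/(a+1) = 16.545/8.5 ≈ 1.9465.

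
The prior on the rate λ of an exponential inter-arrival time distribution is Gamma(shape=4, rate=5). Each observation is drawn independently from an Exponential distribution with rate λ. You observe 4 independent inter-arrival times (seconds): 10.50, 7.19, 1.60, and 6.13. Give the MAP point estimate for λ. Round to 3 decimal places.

λ̂_MAP = 0.230

The Exponential(rate=λ) likelihood is ∝ λ^n e^(−λΣtᵢ). Here n = 4 and Σtᵢ = 10.50 + 7.19 + 1.60 + 6.13 = 25.42.
Posterior ∝ λ^3e^(−5λ) · λ^4e^(−25.42λ) = λ^7e^(−30.42λ), i.e. Gamma(8, 30.42).
Mode = (a−1)/b = 7/30.42 ≈ 0.230.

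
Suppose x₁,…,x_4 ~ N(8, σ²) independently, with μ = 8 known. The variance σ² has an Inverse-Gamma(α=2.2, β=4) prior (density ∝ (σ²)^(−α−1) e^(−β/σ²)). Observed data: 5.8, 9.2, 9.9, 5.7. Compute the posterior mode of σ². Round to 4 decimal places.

Sum of squared deviations about the known mean: SS = (5.8−8)² + (9.2−8)² + (9.9−8)² + (5.7−8)² = 15.18.
The Normal likelihood contributes (σ²)^(−n/2) exp(−SS/(2σ²)), so the posterior is Inverse-Gamma(α + n/2, β + SS/2) = Inverse-Gamma(4.2, 11.59).
The mode of Inverse-Gamma(a, b) is b/(a+1) = 11.59/5.2 ≈ 2.2288.

σ̂²_MAP = 2.2288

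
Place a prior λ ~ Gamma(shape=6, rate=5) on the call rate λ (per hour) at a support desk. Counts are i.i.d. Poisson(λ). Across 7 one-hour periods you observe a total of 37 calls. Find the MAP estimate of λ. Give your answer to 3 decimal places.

λ̂_MAP = 3.500

Σxᵢ = 37, n = 7.
Posterior ∝ λ^5e^(−5λ) · λ^37e^(−7λ) = λ^42e^(−12λ), i.e. Gamma(shape=43, rate=12).
The mode of a Gamma(a, b) with a ≥ 1 (shape–rate) is (a−1)/b = 42/12 ≈ 3.500.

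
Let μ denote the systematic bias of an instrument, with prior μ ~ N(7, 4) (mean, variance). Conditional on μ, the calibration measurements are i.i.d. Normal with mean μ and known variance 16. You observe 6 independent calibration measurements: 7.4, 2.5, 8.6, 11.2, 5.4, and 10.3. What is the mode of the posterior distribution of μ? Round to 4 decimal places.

μ̂_MAP = 7.3400

n = 6; x̄ = (7.4 + 2.5 + 8.6 + 11.2 + 5.4 + 10.3)/6 = 45.4/6 = 227/30 ≈ 7.5667.
For a Normal prior and Normal likelihood with known variance, the posterior is Normal; its mode equals its mean, the precision-weighted average.
Prior precision 1/σ₀² = 1/4 = 0.25; data precision n/σ² = 6/16 = 0.375.
μ̂ = (0.25·7 + 0.375·(227/30)) / (0.25 + 0.375) = 4.5875/0.625 = 7.3400.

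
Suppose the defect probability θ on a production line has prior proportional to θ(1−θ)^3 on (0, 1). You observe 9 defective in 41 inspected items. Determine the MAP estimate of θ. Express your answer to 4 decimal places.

θ̂_MAP = 0.2222

The prior density ∝ θ(1−θ)^3 is the kernel of Beta(2, 4).
Data: 9 successes in 41 trials. The binomial likelihood contributes θ^9(1−θ)^32, so the posterior is Beta(2+9, 4+32) = Beta(11, 36).
For Beta(a, b) with a, b > 1 the mode is (a−1)/(a+b−2) = 10/45 ≈ 0.2222.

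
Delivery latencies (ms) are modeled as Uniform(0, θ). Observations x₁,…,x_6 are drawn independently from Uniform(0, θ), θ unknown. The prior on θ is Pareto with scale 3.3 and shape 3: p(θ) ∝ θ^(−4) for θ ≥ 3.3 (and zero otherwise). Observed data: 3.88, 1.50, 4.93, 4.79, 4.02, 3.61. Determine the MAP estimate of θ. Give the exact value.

θ̂_MAP = 4.93

The Uniform(0, θ) likelihood is θ^(−n) for θ ≥ max(xᵢ), zero otherwise. Here max(xᵢ) = 4.93.
Posterior ∝ θ^(−4) · θ^(−6) = θ^(−10) on θ ≥ max(3.3, 4.93) = 4.93.
This density is strictly decreasing in θ, so the posterior mode lies at the lower boundary of the support.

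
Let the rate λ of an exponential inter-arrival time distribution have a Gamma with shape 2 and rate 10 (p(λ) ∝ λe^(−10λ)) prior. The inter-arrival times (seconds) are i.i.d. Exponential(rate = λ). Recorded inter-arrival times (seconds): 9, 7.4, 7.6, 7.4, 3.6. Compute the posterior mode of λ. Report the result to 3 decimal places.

λ̂_MAP = 0.133

The Exponential(rate=λ) likelihood is ∝ λ^n e^(−λΣtᵢ). Here n = 5 and Σtᵢ = 9 + 7.4 + 7.6 + 7.4 + 3.6 = 35.
Posterior ∝ λe^(−10λ) · λ^5e^(−35λ) = λ^6e^(−45λ), i.e. Gamma(7, 45).
Mode = (a−1)/b = 6/45 ≈ 0.133.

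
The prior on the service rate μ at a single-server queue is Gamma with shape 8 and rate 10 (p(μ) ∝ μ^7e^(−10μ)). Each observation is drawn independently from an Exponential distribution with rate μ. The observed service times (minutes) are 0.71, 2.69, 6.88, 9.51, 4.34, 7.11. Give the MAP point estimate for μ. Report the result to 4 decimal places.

The Exponential(rate=μ) likelihood is ∝ μ^n e^(−μΣtᵢ). Here n = 6 and Σtᵢ = 0.71 + 2.69 + 6.88 + 9.51 + 4.34 + 7.11 = 31.24.
Posterior ∝ μ^7e^(−10μ) · μ^6e^(−31.24μ) = μ^13e^(−41.24μ), i.e. Gamma(14, 41.24).
Mode = (a−1)/b = 13/41.24 ≈ 0.3152.

μ̂_MAP = 0.3152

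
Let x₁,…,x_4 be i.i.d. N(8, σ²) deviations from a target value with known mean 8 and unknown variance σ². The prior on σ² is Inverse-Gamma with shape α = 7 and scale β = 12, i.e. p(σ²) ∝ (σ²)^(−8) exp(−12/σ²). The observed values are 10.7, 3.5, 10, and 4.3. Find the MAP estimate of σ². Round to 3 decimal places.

σ̂²_MAP = 3.462

Sum of squared deviations about the known mean: SS = (10.7−8)² + (3.5−8)² + (10−8)² + (4.3−8)² = 45.23.
The Normal likelihood contributes (σ²)^(−n/2) exp(−SS/(2σ²)), so the posterior is Inverse-Gamma(α + n/2, β + SS/2) = Inverse-Gamma(9, 34.615).
The mode of Inverse-Gamma(a, b) is b/(a+1) = 34.615/10 ≈ 3.462.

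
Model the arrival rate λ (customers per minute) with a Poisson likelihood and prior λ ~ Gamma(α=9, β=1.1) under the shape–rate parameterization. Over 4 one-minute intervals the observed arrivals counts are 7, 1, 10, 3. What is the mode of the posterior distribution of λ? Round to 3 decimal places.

Σxᵢ = 7+1+10+3 = 21, with n = 4.
Posterior ∝ λ^8e^(−1.1λ) · λ^21e^(−4λ) = λ^29e^(−5.1λ), i.e. Gamma(shape=30, rate=5.1).
The mode of a Gamma(a, b) with a ≥ 1 (shape–rate) is (a−1)/b = 29/5.1 ≈ 5.686.

λ̂_MAP = 5.686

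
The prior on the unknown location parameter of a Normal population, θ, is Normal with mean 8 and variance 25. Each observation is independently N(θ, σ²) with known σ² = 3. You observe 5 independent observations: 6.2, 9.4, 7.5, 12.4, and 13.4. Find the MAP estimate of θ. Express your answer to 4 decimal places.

n = 5; x̄ = (6.2 + 9.4 + 7.5 + 12.4 + 13.4)/5 = 48.9/5 = 9.78.
For a Normal prior and Normal likelihood with known variance, the posterior is Normal; its mode equals its mean, the precision-weighted average.
Prior precision 1/σ₀² = 1/25 = 0.04; data precision n/σ² = 5/3.
θ̂ = (0.04·8 + (5/3)·9.78) / (0.04 + 5/3) = 16.62/(128/75) = 9.73828125 ≈ 9.7383.

θ̂_MAP = 9.7383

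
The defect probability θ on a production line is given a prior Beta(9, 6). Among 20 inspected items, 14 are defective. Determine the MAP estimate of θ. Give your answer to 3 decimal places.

Prior: Beta(9, 6).
Data: 14 successes in 20 trials. The binomial likelihood contributes θ^14(1−θ)^6, so the posterior is Beta(9+14, 6+6) = Beta(23, 12).
For Beta(a, b) with a, b > 1 the mode is (a−1)/(a+b−2) = 22/33 ≈ 0.667.

θ̂_MAP = 0.667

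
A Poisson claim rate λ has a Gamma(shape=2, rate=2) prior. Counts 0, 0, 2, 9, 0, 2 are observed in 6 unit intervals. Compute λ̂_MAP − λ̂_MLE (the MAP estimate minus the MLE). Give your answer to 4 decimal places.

MAP − MLE = -0.4167

Σxᵢ = 13. Posterior is Gamma(15, 8); MAP = (15−1)/8 = 14/8 ≈ 1.75000.
MLE = x̄ = 13/6 ≈ 2.16667.
Difference = 14/8 − 13/6 = -5/12 ≈ -0.4167.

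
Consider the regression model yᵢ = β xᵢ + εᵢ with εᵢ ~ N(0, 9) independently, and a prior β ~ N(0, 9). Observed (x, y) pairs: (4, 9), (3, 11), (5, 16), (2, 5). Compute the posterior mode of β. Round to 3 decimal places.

log p(β | y) = −Σ(yᵢ − βxᵢ)²/(2·9) − β²/(2·9) + const.
Setting the derivative to zero: Σxᵢ(yᵢ − βxᵢ)/9 − β/9 = 0, so β = Σxᵢyᵢ / (Σxᵢ² + σ²/τ²).
Σxᵢyᵢ = 4·9 + 3·11 + 5·16 + 2·5 = 159; Σxᵢ² = 54; σ²/τ² = 1.
β̂_MAP = 159 / (54 + 1) = 159/55 ≈ 2.891.

β̂_MAP = 2.891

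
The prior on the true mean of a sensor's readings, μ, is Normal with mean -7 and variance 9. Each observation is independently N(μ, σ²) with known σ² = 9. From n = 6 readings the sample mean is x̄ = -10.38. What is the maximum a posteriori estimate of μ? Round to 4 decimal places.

μ̂_MAP = -9.8971

n = 6, x̄ = -10.38.
For a Normal prior and Normal likelihood with known variance, the posterior is Normal; its mode equals its mean, the precision-weighted average.
Prior precision 1/σ₀² = 1/9; data precision n/σ² = 6/9 = 2/3.
μ̂ = ((1/9)·(-7) + (2/3)·(-10.38)) / (1/9 + 2/3) = (-1732/225)/(7/9) = -1732/175 ≈ -9.8971.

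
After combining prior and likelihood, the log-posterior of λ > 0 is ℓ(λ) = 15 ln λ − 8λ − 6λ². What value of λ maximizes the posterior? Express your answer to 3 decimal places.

λ̂_MAP = 0.833

ℓ'(λ) = 15/λ − 8 − 12λ. Setting this to zero and multiplying by λ: 12λ² + 8λ − 15 = 0.
λ = (−8 + √(8² + 4·12·15)) / (2·12) = (−8 + √784) / 24 = (−8 + 28)/24 = 5/6.
ℓ''(λ) = −15/λ² − 12 < 0, confirming a maximum.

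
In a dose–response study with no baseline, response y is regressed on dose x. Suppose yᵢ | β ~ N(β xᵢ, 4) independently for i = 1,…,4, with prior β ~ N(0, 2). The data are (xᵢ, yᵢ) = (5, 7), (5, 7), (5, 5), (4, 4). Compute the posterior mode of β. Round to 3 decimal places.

log p(β | y) = −Σ(yᵢ − βxᵢ)²/(2·4) − β²/(2·2) + const.
Setting the derivative to zero: Σxᵢ(yᵢ − βxᵢ)/4 − β/2 = 0, so β = Σxᵢyᵢ / (Σxᵢ² + σ²/τ²).
Σxᵢyᵢ = 5·7 + 5·7 + 5·5 + 4·4 = 111; Σxᵢ² = 91; σ²/τ² = 2.
β̂_MAP = 111 / (91 + 2) = 111/93 ≈ 1.194.

β̂_MAP = 1.194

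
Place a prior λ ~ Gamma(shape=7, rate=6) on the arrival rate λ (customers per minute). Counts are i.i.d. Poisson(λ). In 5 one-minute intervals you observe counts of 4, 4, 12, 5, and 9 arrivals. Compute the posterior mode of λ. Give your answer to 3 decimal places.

Σxᵢ = 4+4+12+5+9 = 34, with n = 5.
Posterior ∝ λ^6e^(−6λ) · λ^34e^(−5λ) = λ^40e^(−11λ), i.e. Gamma(shape=41, rate=11).
The mode of a Gamma(a, b) with a ≥ 1 (shape–rate) is (a−1)/b = 40/11 ≈ 3.636.

λ̂_MAP = 3.636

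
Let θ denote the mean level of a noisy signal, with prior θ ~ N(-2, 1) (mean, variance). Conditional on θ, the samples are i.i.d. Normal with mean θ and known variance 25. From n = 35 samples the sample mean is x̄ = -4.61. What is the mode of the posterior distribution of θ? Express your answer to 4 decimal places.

n = 35, x̄ = -4.61.
For a Normal prior and Normal likelihood with known variance, the posterior is Normal; its mode equals its mean, the precision-weighted average.
Prior precision 1/σ₀² = 1/1 = 1; data precision n/σ² = 35/25 = 1.4.
θ̂ = (1·(-2) + 1.4·(-4.61)) / (1 + 1.4) = (-8.454)/2.4 = -3.5225.

θ̂_MAP = -3.5225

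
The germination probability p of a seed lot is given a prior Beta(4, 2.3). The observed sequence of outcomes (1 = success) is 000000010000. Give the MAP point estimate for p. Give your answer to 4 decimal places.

Prior: Beta(4, 2.3).
Data: 1 success in 12 trials (from the sequence). The binomial likelihood contributes p(1−p)^11, so the posterior is Beta(4+1, 2.3+11) = Beta(5, 13.3).
For Beta(a, b) with a, b > 1 the mode is (a−1)/(a+b−2) = 4/16.3 ≈ 0.2454.

p̂_MAP = 0.2454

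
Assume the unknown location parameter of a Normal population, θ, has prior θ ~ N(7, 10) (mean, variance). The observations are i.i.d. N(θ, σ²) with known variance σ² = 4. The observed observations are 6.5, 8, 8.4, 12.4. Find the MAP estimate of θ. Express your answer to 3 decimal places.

n = 4; x̄ = (6.5 + 8 + 8.4 + 12.4)/4 = 35.3/4 = 8.825.
For a Normal prior and Normal likelihood with known variance, the posterior is Normal; its mode equals its mean, the precision-weighted average.
Prior precision 1/σ₀² = 1/10 = 0.1; data precision n/σ² = 4/4 = 1.
θ̂ = (0.1·7 + 1·8.825) / (0.1 + 1) = 9.525/1.1 = 381/44 ≈ 8.659.

θ̂_MAP = 8.659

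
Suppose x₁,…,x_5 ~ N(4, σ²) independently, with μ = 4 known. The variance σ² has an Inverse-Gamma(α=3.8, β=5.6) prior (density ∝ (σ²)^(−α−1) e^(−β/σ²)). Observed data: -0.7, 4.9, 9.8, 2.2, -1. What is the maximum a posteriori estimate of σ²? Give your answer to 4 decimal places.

σ̂²_MAP = 6.5740

Sum of squared deviations about the known mean: SS = (-0.7−4)² + (4.9−4)² + (9.8−4)² + (2.2−4)² + (-1−4)² = 84.78.
The Normal likelihood contributes (σ²)^(−n/2) exp(−SS/(2σ²)), so the posterior is Inverse-Gamma(α + n/2, β + SS/2) = Inverse-Gamma(6.3, 47.99).
The mode of Inverse-Gamma(a, b) is b/(a+1) = 47.99/7.3 ≈ 6.5740.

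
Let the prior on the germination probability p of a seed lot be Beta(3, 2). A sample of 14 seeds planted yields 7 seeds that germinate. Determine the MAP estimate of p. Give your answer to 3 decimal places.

Prior: Beta(3, 2).
Data: 7 successes in 14 trials. The binomial likelihood contributes p^7(1−p)^7, so the posterior is Beta(3+7, 2+7) = Beta(10, 9).
For Beta(a, b) with a, b > 1 the mode is (a−1)/(a+b−2) = 9/17 ≈ 0.529.

p̂_MAP = 0.529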